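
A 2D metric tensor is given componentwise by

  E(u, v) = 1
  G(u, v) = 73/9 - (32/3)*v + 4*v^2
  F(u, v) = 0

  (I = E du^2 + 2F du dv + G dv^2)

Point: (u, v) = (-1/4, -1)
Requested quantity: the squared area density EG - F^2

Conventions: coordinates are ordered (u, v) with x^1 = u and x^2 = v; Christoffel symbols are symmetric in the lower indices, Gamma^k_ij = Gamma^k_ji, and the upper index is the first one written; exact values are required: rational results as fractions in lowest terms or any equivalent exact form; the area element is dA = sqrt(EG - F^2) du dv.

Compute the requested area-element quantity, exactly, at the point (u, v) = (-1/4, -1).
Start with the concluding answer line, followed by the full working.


Answer: EG - F^2 = 205/9

E = 1, F = 0, G = 205/9; EG - F^2 = 205/9


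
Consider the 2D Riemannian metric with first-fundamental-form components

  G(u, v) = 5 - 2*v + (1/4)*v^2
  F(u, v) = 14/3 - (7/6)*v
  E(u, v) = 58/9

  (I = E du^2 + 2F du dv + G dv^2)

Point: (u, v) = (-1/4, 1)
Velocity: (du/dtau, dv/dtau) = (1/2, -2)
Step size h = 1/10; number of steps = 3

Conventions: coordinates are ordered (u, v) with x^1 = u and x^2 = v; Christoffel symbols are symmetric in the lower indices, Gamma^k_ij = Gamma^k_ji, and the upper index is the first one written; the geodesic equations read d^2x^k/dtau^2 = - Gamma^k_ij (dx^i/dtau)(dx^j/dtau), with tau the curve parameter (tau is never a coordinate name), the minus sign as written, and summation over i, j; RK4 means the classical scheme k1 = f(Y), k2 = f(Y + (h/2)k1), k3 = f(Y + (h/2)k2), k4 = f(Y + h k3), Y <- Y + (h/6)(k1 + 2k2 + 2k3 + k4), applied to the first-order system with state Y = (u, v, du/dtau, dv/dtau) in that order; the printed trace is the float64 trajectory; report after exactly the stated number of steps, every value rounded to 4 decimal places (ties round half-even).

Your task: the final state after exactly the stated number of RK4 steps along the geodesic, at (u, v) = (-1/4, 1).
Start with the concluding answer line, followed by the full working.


Answer: u = -0.0774, v = 0.4154, du/dtau = 0.6453, dv/dtau = -1.8977

f(Y) = (du/dtau, dv/dtau, -Gamma^u_ij Y'^i Y'^j, -Gamma^v_ij Y'^i Y'^j) with the Gammas evaluated at the stage position; h = 0.100000; intermediate values shown to 6 dp
step 0: u = -0.2500, v = 1.0000, du/dtau = 0.5000, dv/dtau = -2.0000
step 1:
  k1: at (u, v) = (-0.250000, 1.000000), (du/dtau, dv/dtau) = (0.500000, -2.000000); Gamma_uuu = 0.000000, Gamma_uuv = 0.000000, Gamma_uvv = -0.134185, Gamma_vuu = 0.000000, Gamma_vuv = 0.000000, Gamma_vvv = -0.086262; k1 = (0.500000, -2.000000, 0.536741, 0.345048)
  k2: at (u, v) = (-0.225000, 0.900000), (du/dtau, dv/dtau) = (0.526837, -1.982748); Gamma_uuu = 0.000000, Gamma_uuv = 0.000000, Gamma_uvv = -0.131872, Gamma_vuu = 0.000000, Gamma_vuv = 0.000000, Gamma_vvv = -0.087601; k2 = (0.526837, -1.982748, 0.518428, 0.344384)
  k3: at (u, v) = (-0.223658, 0.900863), (du/dtau, dv/dtau) = (0.525921, -1.982781); Gamma_uuu = 0.000000, Gamma_uuv = 0.000000, Gamma_uvv = -0.131892, Gamma_vuu = 0.000000, Gamma_vuv = 0.000000, Gamma_vvv = -0.087590; k3 = (0.525921, -1.982781, 0.518524, 0.344352)
  k4: at (u, v) = (-0.197408, 0.801722), (du/dtau, dv/dtau) = (0.551852, -1.965565); Gamma_uuu = 0.000000, Gamma_uuv = 0.000000, Gamma_uvv = -0.129605, Gamma_vuu = 0.000000, Gamma_vuv = 0.000000, Gamma_vvv = -0.088824; k4 = (0.551852, -1.965565, 0.500723, 0.343168)
  Y <- Y + (h/6)(k1 + 2k2 + 2k3 + k4): u = -0.1974, v = 0.8017, du/dtau = 0.5519, dv/dtau = -1.9656
step 2:
  k1: at (u, v) = (-0.197377, 0.801723), (du/dtau, dv/dtau) = (0.551856, -1.965572); Gamma_uuu = 0.000000, Gamma_uuv = 0.000000, Gamma_uvv = -0.129605, Gamma_vuu = 0.000000, Gamma_vuv = 0.000000, Gamma_vvv = -0.088824; k1 = (0.551856, -1.965572, 0.500727, 0.343171)
  k2: at (u, v) = (-0.169784, 0.703444), (du/dtau, dv/dtau) = (0.576892, -1.948413); Gamma_uuu = 0.000000, Gamma_uuv = 0.000000, Gamma_uvv = -0.127348, Gamma_vuu = 0.000000, Gamma_vuv = 0.000000, Gamma_vvv = -0.089959; k2 = (0.576892, -1.948413, 0.483452, 0.341513)
  k3: at (u, v) = (-0.168533, 0.704302), (du/dtau, dv/dtau) = (0.576029, -1.948496); Gamma_uuu = 0.000000, Gamma_uuv = 0.000000, Gamma_uvv = -0.127367, Gamma_vuu = 0.000000, Gamma_vuv = 0.000000, Gamma_vvv = -0.089950; k3 = (0.576029, -1.948496, 0.483568, 0.341506)
  k4: at (u, v) = (-0.139774, 0.606873), (du/dtau, dv/dtau) = (0.600213, -1.931421); Gamma_uuu = 0.000000, Gamma_uuv = 0.000000, Gamma_uvv = -0.125142, Gamma_vuu = 0.000000, Gamma_vuv = 0.000000, Gamma_vvv = -0.090990; k4 = (0.600213, -1.931421, 0.466827, 0.339429)
  Y <- Y + (h/6)(k1 + 2k2 + 2k3 + k4): u = -0.1397, v = 0.6069, du/dtau = 0.6002, dv/dtau = -1.9314
step 3:
  k1: at (u, v) = (-0.139745, 0.606876), (du/dtau, dv/dtau) = (0.600216, -1.931428); Gamma_uuu = 0.000000, Gamma_uuv = 0.000000, Gamma_uvv = -0.125142, Gamma_vuu = 0.000000, Gamma_vuv = 0.000000, Gamma_vvv = -0.090990; k1 = (0.600216, -1.931428, 0.466830, 0.339431)
  k2: at (u, v) = (-0.109735, 0.510305), (du/dtau, dv/dtau) = (0.623558, -1.914456); Gamma_uuu = 0.000000, Gamma_uuv = 0.000000, Gamma_uvv = -0.122950, Gamma_vuu = 0.000000, Gamma_vuv = 0.000000, Gamma_vvv = -0.091941; k2 = (0.623558, -1.914456, 0.450630, 0.336977)
  k3: at (u, v) = (-0.108567, 0.511153), (du/dtau, dv/dtau) = (0.622748, -1.914579); Gamma_uuu = 0.000000, Gamma_uuv = 0.000000, Gamma_uvv = -0.122969, Gamma_vuu = 0.000000, Gamma_vuv = 0.000000, Gamma_vvv = -0.091933; k3 = (0.622748, -1.914579, 0.450758, 0.336991)
  k4: at (u, v) = (-0.077471, 0.415418), (du/dtau, dv/dtau) = (0.645292, -1.897729); Gamma_uuu = 0.000000, Gamma_uuv = 0.000000, Gamma_uvv = -0.120814, Gamma_vuu = 0.000000, Gamma_vuv = 0.000000, Gamma_vvv = -0.092800; k4 = (0.645292, -1.897729, 0.435095, 0.334207)
  Y <- Y + (h/6)(k1 + 2k2 + 2k3 + k4): u = -0.0774, v = 0.4154, du/dtau = 0.6453, dv/dtau = -1.8977


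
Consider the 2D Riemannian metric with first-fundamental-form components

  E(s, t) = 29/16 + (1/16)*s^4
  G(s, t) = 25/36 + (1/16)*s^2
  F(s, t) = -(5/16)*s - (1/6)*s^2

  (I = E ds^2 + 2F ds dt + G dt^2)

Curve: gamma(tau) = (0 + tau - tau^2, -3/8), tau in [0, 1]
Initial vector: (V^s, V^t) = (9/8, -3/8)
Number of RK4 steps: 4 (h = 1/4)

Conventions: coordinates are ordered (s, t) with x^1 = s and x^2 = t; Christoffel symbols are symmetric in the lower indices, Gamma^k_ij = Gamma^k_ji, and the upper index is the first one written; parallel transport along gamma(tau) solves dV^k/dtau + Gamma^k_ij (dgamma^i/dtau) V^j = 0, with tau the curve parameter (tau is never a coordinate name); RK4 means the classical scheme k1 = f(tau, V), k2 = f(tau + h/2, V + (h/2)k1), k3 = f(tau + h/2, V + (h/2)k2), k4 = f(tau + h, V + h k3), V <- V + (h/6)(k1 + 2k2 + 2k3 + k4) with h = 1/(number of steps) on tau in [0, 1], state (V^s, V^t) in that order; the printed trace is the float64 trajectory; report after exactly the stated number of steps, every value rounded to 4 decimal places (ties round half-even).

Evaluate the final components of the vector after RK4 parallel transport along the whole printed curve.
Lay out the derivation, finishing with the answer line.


gamma'(tau) = (1 - 2*tau, 0); f(tau, V)^k = -Gamma^k_ij(gamma(tau)) gamma'^i(tau) V^j; h = 1/4; intermediate values shown to 6 dp
curve data and Christoffel symbols at the stage parameters:
  tau = 0.000000: gamma = (0.000000, -0.375000), gamma' = (1.000000, 0.000000); Gamma_sss = 0.000000, Gamma_sst = 0.000000, Gamma_stt = 0.000000, Gamma_tss = -0.450000, Gamma_tst = 0.000000, Gamma_ttt = 0.000000
  tau = 0.125000: gamma = (0.109375, -0.375000), gamma' = (0.750000, 0.000000); Gamma_sss = -0.009938, Gamma_sst = 0.000196, Gamma_stt = -0.003775, Gamma_tss = -0.502477, Gamma_tst = 0.009843, Gamma_ttt = -0.000196
  tau = 0.250000: gamma = (0.187500, -0.375000), gamma' = (0.500000, 0.000000); Gamma_sss = -0.018748, Gamma_sst = 0.000600, Gamma_stt = -0.006487, Gamma_tss = -0.540031, Gamma_tst = 0.016877, Gamma_ttt = -0.000600
  tau = 0.375000: gamma = (0.234375, -0.375000), gamma' = (0.250000, 0.000000); Gamma_sss = -0.024688, Gamma_sst = 0.000959, Gamma_stt = -0.008125, Gamma_tss = -0.562648, Gamma_tst = 0.021103, Gamma_ttt = -0.000959
  tau = 0.500000: gamma = (0.250000, -0.375000), gamma' = (0.000000, 0.000000); Gamma_sss = -0.026774, Gamma_sst = 0.001100, Gamma_stt = -0.008673, Gamma_tss = -0.570206, Gamma_tst = 0.022514, Gamma_ttt = -0.001100
  tau = 0.625000: gamma = (0.234375, -0.375000), gamma' = (-0.250000, 0.000000); Gamma_sss = -0.024688, Gamma_sst = 0.000959, Gamma_stt = -0.008125, Gamma_tss = -0.562648, Gamma_tst = 0.021103, Gamma_ttt = -0.000959
  tau = 0.750000: gamma = (0.187500, -0.375000), gamma' = (-0.500000, 0.000000); Gamma_sss = -0.018748, Gamma_sst = 0.000600, Gamma_stt = -0.006487, Gamma_tss = -0.540031, Gamma_tst = 0.016877, Gamma_ttt = -0.000600
  tau = 0.875000: gamma = (0.109375, -0.375000), gamma' = (-0.750000, 0.000000); Gamma_sss = -0.009938, Gamma_sst = 0.000196, Gamma_stt = -0.003775, Gamma_tss = -0.502477, Gamma_tst = 0.009843, Gamma_ttt = -0.000196
  tau = 1.000000: gamma = (0.000000, -0.375000), gamma' = (-1.000000, 0.000000); Gamma_sss = 0.000000, Gamma_sst = 0.000000, Gamma_stt = 0.000000, Gamma_tss = -0.450000, Gamma_tst = 0.000000, Gamma_ttt = 0.000000
step 0: V^s = 1.1250, V^t = -0.3750
step 1: k1 = (0.000000, 0.506250), k2 = (0.008431, 0.426266), k3 = (0.008440, 0.426737), k4 = (0.010646, 0.306602); V <- V + (h/6)(k1 + 2k2 + 2k3 + k4): V^s = 1.1268, V^t = -0.2700
step 2: k1 = (0.010644, 0.306546), k2 = (0.007019, 0.159915), k3 = (0.007020, 0.159947), k4 = (0.000000, 0.000000); V <- V + (h/6)(k1 + 2k2 + 2k3 + k4): V^s = 1.1285, V^t = -0.2306
step 3: k1 = (0.000000, 0.000000), k2 = (-0.007020, -0.159948), k3 = (-0.007020, -0.159931), k4 = (-0.010643, -0.306512); V <- V + (h/6)(k1 + 2k2 + 2k3 + k4): V^s = 1.1268, V^t = -0.2700
step 4: k1 = (-0.010644, -0.306546), k2 = (-0.008435, -0.426437), k3 = (-0.008439, -0.426652), k4 = (0.000000, -0.506133); V <- V + (h/6)(k1 + 2k2 + 2k3 + k4): V^s = 1.1250, V^t = -0.3750

Answer: V^s = 1.1250, V^t = -0.3750


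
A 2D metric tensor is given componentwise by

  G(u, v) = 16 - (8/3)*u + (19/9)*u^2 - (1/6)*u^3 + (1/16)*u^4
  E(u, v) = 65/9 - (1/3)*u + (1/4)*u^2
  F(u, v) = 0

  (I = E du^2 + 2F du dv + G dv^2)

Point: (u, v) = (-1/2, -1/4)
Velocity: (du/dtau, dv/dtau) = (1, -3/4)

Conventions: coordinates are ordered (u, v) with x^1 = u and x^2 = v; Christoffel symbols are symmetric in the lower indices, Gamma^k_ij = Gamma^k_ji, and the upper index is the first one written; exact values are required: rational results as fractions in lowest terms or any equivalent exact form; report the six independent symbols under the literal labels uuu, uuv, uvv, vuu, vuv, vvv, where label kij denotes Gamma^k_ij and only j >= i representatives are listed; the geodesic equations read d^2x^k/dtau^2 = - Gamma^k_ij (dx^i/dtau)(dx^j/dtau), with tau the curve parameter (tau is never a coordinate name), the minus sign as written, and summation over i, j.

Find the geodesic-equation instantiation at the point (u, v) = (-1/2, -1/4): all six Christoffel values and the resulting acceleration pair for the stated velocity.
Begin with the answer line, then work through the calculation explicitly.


Answer: Gamma_uuu = -42/1073, Gamma_uuv = 0, Gamma_uvv = 49/148, Gamma_vuu = 0, Gamma_vuv = -4/29, Gamma_vvv = 0; accelerations (d^2u/dtau^2, d^2v/dtau^2) = (-273/1856, -6/29)

E = 1073/144, F = 0, G = 41209/2304 at the point
E_u = -7/12, E_v = 0, F_u = 0, F_v = 0, G_u = -1421/288, G_v = 0
EG - F^2 = 44217257/331776;  g^inv = (331776/44217257) * [[41209/2304, 0], [0, 1073/144]]
first-kind symbols [ij,l] = (1/2)(d_i g_jl + d_j g_il - d_l g_ij): [uu,u] = E_u/2 = -7/24, [uu,v] = F_u - E_v/2 = 0, [uv,u] = E_v/2 = 0, [uv,v] = G_u/2 = -1421/576, [vv,u] = F_v - G_u/2 = 1421/576, [vv,v] = G_v/2 = 0
Gamma^u_ij = (G*[ij,u] - F*[ij,v])/(EG - F^2), Gamma^v_ij = (E*[ij,v] - F*[ij,u])/(EG - F^2)
Gamma_uuu = -42/1073, Gamma_uuv = 0, Gamma_uvv = 49/148, Gamma_vuu = 0, Gamma_vuv = -4/29, Gamma_vvv = 0
d^2u/dtau^2 = -(Gamma_uuu*(1)^2 + 2*Gamma_uuv*(1)*(-3/4) + Gamma_uvv*(-3/4)^2) = -273/1856
d^2v/dtau^2 = -(Gamma_vuu*(1)^2 + 2*Gamma_vuv*(1)*(-3/4) + Gamma_vvv*(-3/4)^2) = -6/29


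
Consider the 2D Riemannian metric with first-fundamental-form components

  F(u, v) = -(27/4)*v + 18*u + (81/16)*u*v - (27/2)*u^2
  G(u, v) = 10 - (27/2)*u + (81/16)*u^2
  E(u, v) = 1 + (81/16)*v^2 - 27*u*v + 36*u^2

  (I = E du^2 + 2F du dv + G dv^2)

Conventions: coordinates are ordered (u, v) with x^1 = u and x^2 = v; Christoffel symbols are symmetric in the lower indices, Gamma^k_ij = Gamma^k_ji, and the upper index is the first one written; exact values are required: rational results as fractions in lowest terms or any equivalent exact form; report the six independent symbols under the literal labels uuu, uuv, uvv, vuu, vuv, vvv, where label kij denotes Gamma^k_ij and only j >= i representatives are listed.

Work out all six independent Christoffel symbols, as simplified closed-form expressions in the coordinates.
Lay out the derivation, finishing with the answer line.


E = 1 + (81/16)*v^2 - 27*u*v + 36*u^2; F = -(27/4)*v + 18*u + (81/16)*u*v - (27/2)*u^2; G = 10 - (27/2)*u + (81/16)*u^2
Gamma^k_ij = (1/2) g^{kl} (d_i g_jl + d_j g_il - d_l g_ij), with g^inv = (1/(EG-F^2)) [[G, -F], [-F, E]]
first partials: E_u = -27*v + 72*u, E_v = (81/8)*v - 27*u, F_u = 18 + (81/16)*v - 27*u, F_v = -27/4 + (81/16)*u, G_u = -27/2 + (81/8)*u, G_v = 0
D = EG - F^2 = 10 - (27/2)*u + (81/16)*v^2 - 27*u*v + (657/16)*u^2
expanded: Gamma^u_uu = (G E_u - 2F F_u + F E_v)/(2D), Gamma^u_uv = (G E_v - F G_u)/(2D), Gamma^u_vv = (2G F_v - G G_u - F G_v)/(2D), Gamma^v_uu = (2E F_u - E E_v - F E_u)/(2D), Gamma^v_uv = (E G_u - F E_v)/(2D), Gamma^v_vv = (E G_v - 2F F_v + F G_u)/(2D); substitute and cancel common factors

Answer: Gamma_uuu = (576*u - 216*v)/(657*u^2 - 432*u*v - 216*u + 81*v^2 + 160), Gamma_uuv = (-216*u + 81*v)/(657*u^2 - 432*u*v - 216*u + 81*v^2 + 160), Gamma_uvv = 0, Gamma_vuu = (288 - 216*u)/(657*u^2 - 432*u*v - 216*u + 81*v^2 + 160), Gamma_vuv = (81*u - 108)/(657*u^2 - 432*u*v - 216*u + 81*v^2 + 160), Gamma_vvv = 0


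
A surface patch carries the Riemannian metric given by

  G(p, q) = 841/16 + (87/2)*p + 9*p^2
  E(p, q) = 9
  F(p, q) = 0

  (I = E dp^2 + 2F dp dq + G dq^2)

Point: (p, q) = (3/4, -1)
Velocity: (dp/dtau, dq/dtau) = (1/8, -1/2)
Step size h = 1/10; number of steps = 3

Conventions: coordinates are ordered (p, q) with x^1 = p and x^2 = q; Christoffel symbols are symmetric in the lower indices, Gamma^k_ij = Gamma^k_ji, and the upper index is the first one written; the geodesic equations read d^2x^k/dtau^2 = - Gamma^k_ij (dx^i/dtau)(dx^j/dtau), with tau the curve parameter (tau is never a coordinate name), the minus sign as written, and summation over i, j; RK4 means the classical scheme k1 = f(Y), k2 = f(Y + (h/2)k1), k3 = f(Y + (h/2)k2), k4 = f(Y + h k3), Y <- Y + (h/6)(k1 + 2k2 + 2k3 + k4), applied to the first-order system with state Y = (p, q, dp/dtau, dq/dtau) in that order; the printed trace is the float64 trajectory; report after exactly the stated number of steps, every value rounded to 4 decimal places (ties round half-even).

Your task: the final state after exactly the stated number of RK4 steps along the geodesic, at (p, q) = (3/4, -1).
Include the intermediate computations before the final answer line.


f(Y) = (dp/dtau, dq/dtau, -Gamma^p_ij Y'^i Y'^j, -Gamma^q_ij Y'^i Y'^j) with the Gammas evaluated at the stage position; h = 0.100000; intermediate values shown to 6 dp
step 0: p = 0.7500, q = -1.0000, dp/dtau = 0.1250, dq/dtau = -0.5000
step 1:
  k1: at (p, q) = (0.750000, -1.000000), (dp/dtau, dq/dtau) = (0.125000, -0.500000); Gamma_ppp = 0.000000, Gamma_ppq = 0.000000, Gamma_pqq = -3.166667, Gamma_qpp = 0.000000, Gamma_qpq = 0.315789, Gamma_qqq = 0.000000; k1 = (0.125000, -0.500000, 0.791667, 0.039474)
  k2: at (p, q) = (0.756250, -1.025000), (dp/dtau, dq/dtau) = (0.164583, -0.498026); Gamma_ppp = 0.000000, Gamma_ppq = 0.000000, Gamma_pqq = -3.172917, Gamma_qpp = 0.000000, Gamma_qpq = 0.315167, Gamma_qqq = 0.000000; k2 = (0.164583, -0.498026, 0.786979, 0.051667)
  k3: at (p, q) = (0.758229, -1.024901), (dp/dtau, dq/dtau) = (0.164349, -0.497417); Gamma_ppp = 0.000000, Gamma_ppq = 0.000000, Gamma_pqq = -3.174896, Gamma_qpp = 0.000000, Gamma_qpq = 0.314971, Gamma_qqq = 0.000000; k3 = (0.164349, -0.497417, 0.785543, 0.051498)
  k4: at (p, q) = (0.766435, -1.049742), (dp/dtau, dq/dtau) = (0.203554, -0.494850); Gamma_ppp = 0.000000, Gamma_ppq = 0.000000, Gamma_pqq = -3.183102, Gamma_qpp = 0.000000, Gamma_qpq = 0.314159, Gamma_qqq = 0.000000; k4 = (0.203554, -0.494850, 0.779468, 0.063290)
  Y <- Y + (h/6)(k1 + 2k2 + 2k3 + k4): p = 0.7664, q = -1.0498, dp/dtau = 0.2036, dq/dtau = -0.4948
step 2:
  k1: at (p, q) = (0.766440, -1.049762), (dp/dtau, dq/dtau) = (0.203603, -0.494848); Gamma_ppp = 0.000000, Gamma_ppq = 0.000000, Gamma_pqq = -3.183107, Gamma_qpp = 0.000000, Gamma_qpq = 0.314158, Gamma_qqq = 0.000000; k1 = (0.203603, -0.494848, 0.779463, 0.063305)
  k2: at (p, q) = (0.776620, -1.074505), (dp/dtau, dq/dtau) = (0.242576, -0.491683); Gamma_ppp = 0.000000, Gamma_ppq = 0.000000, Gamma_pqq = -3.193287, Gamma_qpp = 0.000000, Gamma_qpq = 0.313157, Gamma_qqq = 0.000000; k2 = (0.242576, -0.491683, 0.771985, 0.074701)
  k3: at (p, q) = (0.778569, -1.074346), (dp/dtau, dq/dtau) = (0.242202, -0.491113); Gamma_ppp = 0.000000, Gamma_ppq = 0.000000, Gamma_pqq = -3.195236, Gamma_qpp = 0.000000, Gamma_qpq = 0.312966, Gamma_qqq = 0.000000; k3 = (0.242202, -0.491113, 0.770667, 0.074454)
  k4: at (p, q) = (0.790661, -1.098874), (dp/dtau, dq/dtau) = (0.280670, -0.487403); Gamma_ppp = 0.000000, Gamma_ppq = 0.000000, Gamma_pqq = -3.207327, Gamma_qpp = 0.000000, Gamma_qpq = 0.311786, Gamma_qqq = 0.000000; k4 = (0.280670, -0.487403, 0.761938, 0.085304)
  Y <- Y + (h/6)(k1 + 2k2 + 2k3 + k4): p = 0.7907, q = -1.0989, dp/dtau = 0.2807, dq/dtau = -0.4874
step 3:
  k1: at (p, q) = (0.790671, -1.098893), (dp/dtau, dq/dtau) = (0.280715, -0.487400); Gamma_ppp = 0.000000, Gamma_ppq = 0.000000, Gamma_pqq = -3.207337, Gamma_qpp = 0.000000, Gamma_qpq = 0.311785, Gamma_qqq = 0.000000; k1 = (0.280715, -0.487400, 0.761931, 0.085317)
  k2: at (p, q) = (0.804707, -1.123263), (dp/dtau, dq/dtau) = (0.318811, -0.483134); Gamma_ppp = 0.000000, Gamma_ppq = 0.000000, Gamma_pqq = -3.221373, Gamma_qpp = 0.000000, Gamma_qpq = 0.310427, Gamma_qqq = 0.000000; k2 = (0.318811, -0.483134, 0.751928, 0.095629)
  k3: at (p, q) = (0.806611, -1.123050), (dp/dtau, dq/dtau) = (0.318311, -0.482618); Gamma_ppp = 0.000000, Gamma_ppq = 0.000000, Gamma_pqq = -3.223278, Gamma_qpp = 0.000000, Gamma_qpq = 0.310243, Gamma_qqq = 0.000000; k3 = (0.318311, -0.482618, 0.750768, 0.095321)
  k4: at (p, q) = (0.822502, -1.147155), (dp/dtau, dq/dtau) = (0.355791, -0.477868); Gamma_ppp = 0.000000, Gamma_ppq = 0.000000, Gamma_pqq = -3.239169, Gamma_qpp = 0.000000, Gamma_qpq = 0.308721, Gamma_qqq = 0.000000; k4 = (0.355791, -0.477868, 0.739689, 0.104978)
  Y <- Y + (h/6)(k1 + 2k2 + 2k3 + k4): p = 0.8225, q = -1.1472, dp/dtau = 0.3558, dq/dtau = -0.4779

Answer: p = 0.8225, q = -1.1472, dp/dtau = 0.3558, dq/dtau = -0.4779


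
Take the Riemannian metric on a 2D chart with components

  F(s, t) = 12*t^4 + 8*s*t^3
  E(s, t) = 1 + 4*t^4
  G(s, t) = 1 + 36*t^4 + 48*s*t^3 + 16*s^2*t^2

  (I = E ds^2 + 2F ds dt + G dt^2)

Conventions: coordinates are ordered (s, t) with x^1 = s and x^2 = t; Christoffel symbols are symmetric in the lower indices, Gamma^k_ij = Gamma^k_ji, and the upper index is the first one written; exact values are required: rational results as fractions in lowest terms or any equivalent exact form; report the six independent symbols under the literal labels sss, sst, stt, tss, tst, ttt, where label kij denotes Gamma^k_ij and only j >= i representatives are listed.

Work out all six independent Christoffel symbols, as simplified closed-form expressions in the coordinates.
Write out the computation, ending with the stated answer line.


E = 1 + 4*t^4; F = 12*t^4 + 8*s*t^3; G = 1 + 36*t^4 + 48*s*t^3 + 16*s^2*t^2
Gamma^k_ij = (1/2) g^{kl} (d_i g_jl + d_j g_il - d_l g_ij), with g^inv = (1/(EG-F^2)) [[G, -F], [-F, E]]
first partials: E_s = 0, E_t = 16*t^3, F_s = 8*t^3, F_t = 48*t^3 + 24*s*t^2, G_s = 48*t^3 + 32*s*t^2, G_t = 144*t^3 + 144*s*t^2 + 32*s^2*t
D = EG - F^2 = 1 + 40*t^4 + 48*s*t^3 + 16*s^2*t^2
expanded: Gamma^s_ss = (G E_s - 2F F_s + F E_t)/(2D), Gamma^s_st = (G E_t - F G_s)/(2D), Gamma^s_tt = (2G F_t - G G_s - F G_t)/(2D), Gamma^t_ss = (2E F_s - E E_t - F E_s)/(2D), Gamma^t_st = (E G_s - F E_t)/(2D), Gamma^t_tt = (E G_t - 2F F_t + F G_s)/(2D); substitute and cancel common factors

Answer: Gamma_sss = 0, Gamma_sst = 8*t^3/(16*s^2*t^2 + 48*s*t^3 + 40*t^4 + 1), Gamma_stt = (8*s*t^2 + 24*t^3)/(16*s^2*t^2 + 48*s*t^3 + 40*t^4 + 1), Gamma_tss = 0, Gamma_tst = (16*s*t^2 + 24*t^3)/(16*s^2*t^2 + 48*s*t^3 + 40*t^4 + 1), Gamma_ttt = (16*s^2*t + 72*s*t^2 + 72*t^3)/(16*s^2*t^2 + 48*s*t^3 + 40*t^4 + 1)


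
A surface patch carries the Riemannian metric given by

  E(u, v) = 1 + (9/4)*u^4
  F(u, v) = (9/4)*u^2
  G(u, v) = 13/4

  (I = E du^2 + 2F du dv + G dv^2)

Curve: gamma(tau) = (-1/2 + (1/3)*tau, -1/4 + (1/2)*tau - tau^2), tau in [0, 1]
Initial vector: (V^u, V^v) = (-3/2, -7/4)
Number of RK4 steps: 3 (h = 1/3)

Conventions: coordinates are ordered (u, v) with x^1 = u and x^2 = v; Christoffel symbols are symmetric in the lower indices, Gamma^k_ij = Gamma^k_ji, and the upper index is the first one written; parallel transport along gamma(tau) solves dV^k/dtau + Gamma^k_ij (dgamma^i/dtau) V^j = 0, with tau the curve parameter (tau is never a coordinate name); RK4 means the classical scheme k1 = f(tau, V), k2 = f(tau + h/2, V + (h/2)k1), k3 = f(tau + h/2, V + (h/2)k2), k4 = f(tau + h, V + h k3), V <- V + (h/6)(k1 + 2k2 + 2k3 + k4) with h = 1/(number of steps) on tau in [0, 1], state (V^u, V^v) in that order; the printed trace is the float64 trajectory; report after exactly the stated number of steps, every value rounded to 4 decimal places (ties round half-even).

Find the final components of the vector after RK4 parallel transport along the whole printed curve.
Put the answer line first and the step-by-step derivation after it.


Answer: V^u = -1.5317, V^v = -1.9802

gamma'(tau) = (1/3, 1/2 - 2*tau); f(tau, V)^k = -Gamma^k_ij(gamma(tau)) gamma'^i(tau) V^j; h = 1/3; intermediate values shown to 6 dp
curve data and Christoffel symbols at the stage parameters:
  tau = 0.000000: gamma = (-0.500000, -0.250000), gamma' = (0.333333, 0.500000); Gamma_uuu = -0.165899, Gamma_uuv = 0.000000, Gamma_uvv = 0.000000, Gamma_vuu = -0.663594, Gamma_vuv = 0.000000, Gamma_vvv = 0.000000
  tau = 0.166667: gamma = (-0.444444, -0.194444), gamma' = (0.333333, 0.166667); Gamma_uuu = -0.118360, Gamma_uuv = 0.000000, Gamma_uvv = 0.000000, Gamma_vuu = -0.599199, Gamma_vuv = 0.000000, Gamma_vvv = 0.000000
  tau = 0.333333: gamma = (-0.388889, -0.194444), gamma' = (0.333333, -0.166667); Gamma_uuu = -0.080165, Gamma_uuv = 0.000000, Gamma_uvv = 0.000000, Gamma_vuu = -0.530068, Gamma_vuv = 0.000000, Gamma_vvv = 0.000000
  tau = 0.500000: gamma = (-0.333333, -0.250000), gamma' = (0.333333, -0.500000); Gamma_uuu = -0.050847, Gamma_uuv = 0.000000, Gamma_uvv = 0.000000, Gamma_vuu = -0.457627, Gamma_vuv = 0.000000, Gamma_vvv = 0.000000
  tau = 0.666667: gamma = (-0.277778, -0.361111), gamma' = (0.333333, -0.833333); Gamma_uuu = -0.029555, Gamma_uuv = 0.000000, Gamma_uvv = 0.000000, Gamma_vuu = -0.383037, Gamma_vuv = 0.000000, Gamma_vvv = 0.000000
  tau = 0.833333: gamma = (-0.222222, -0.527778), gamma' = (0.333333, -1.166667); Gamma_uuu = -0.015169, Gamma_uuv = 0.000000, Gamma_uvv = 0.000000, Gamma_vuu = -0.307174, Gamma_vuv = 0.000000, Gamma_vvv = 0.000000
  tau = 1.000000: gamma = (-0.166667, -0.750000), gamma' = (0.333333, -1.500000); Gamma_uuu = -0.006407, Gamma_uuv = 0.000000, Gamma_uvv = 0.000000, Gamma_vuu = -0.230646, Gamma_vuv = 0.000000, Gamma_vvv = 0.000000
step 0: V^u = -1.5000, V^v = -1.7500
step 1: k1 = (-0.082949, -0.331797), k2 = (-0.059726, -0.302361), k3 = (-0.059573, -0.301587), k4 = (-0.040613, -0.268543); V <- V + (h/6)(k1 + 2k2 + 2k3 + k4): V^u = -1.5201, V^v = -1.8505
step 2: k1 = (-0.040620, -0.268589), k2 = (-0.025879, -0.232915), k3 = (-0.025838, -0.232541), k4 = (-0.015061, -0.195187); V <- V + (h/6)(k1 + 2k2 + 2k3 + k4): V^u = -1.5290, V^v = -1.9279
step 3: k1 = (-0.015063, -0.195216), k2 = (-0.007744, -0.156809), k3 = (-0.007737, -0.156684), k4 = (-0.003271, -0.117748); V <- V + (h/6)(k1 + 2k2 + 2k3 + k4): V^u = -1.5317, V^v = -1.9802


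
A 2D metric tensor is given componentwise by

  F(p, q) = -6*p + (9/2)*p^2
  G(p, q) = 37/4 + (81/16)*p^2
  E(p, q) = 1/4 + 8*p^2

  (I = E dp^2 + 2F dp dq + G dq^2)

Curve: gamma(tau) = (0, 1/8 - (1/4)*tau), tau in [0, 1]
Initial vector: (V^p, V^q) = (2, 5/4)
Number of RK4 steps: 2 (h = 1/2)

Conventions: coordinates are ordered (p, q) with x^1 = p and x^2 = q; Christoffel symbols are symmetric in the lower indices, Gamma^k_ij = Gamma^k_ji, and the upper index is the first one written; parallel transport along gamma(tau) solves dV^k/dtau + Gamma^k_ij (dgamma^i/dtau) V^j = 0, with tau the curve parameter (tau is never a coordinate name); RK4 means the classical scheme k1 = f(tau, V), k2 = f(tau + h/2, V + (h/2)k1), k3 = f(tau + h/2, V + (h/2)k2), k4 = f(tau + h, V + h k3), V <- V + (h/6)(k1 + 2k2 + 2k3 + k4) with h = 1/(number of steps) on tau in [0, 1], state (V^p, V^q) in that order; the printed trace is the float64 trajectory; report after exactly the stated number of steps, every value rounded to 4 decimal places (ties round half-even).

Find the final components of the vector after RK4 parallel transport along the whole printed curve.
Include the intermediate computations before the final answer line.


gamma'(tau) = (0, -1/4); f(tau, V)^k = -Gamma^k_ij(gamma(tau)) gamma'^i(tau) V^j; h = 1/2; intermediate values shown to 6 dp
curve data and Christoffel symbols at the stage parameters:
  tau = 0.000000: gamma = (0.000000, 0.125000), gamma' = (0.000000, -0.250000); Gamma_ppp = 0.000000, Gamma_ppq = 0.000000, Gamma_pqq = 0.000000, Gamma_qpp = -0.648649, Gamma_qpq = 0.000000, Gamma_qqq = 0.000000
  tau = 0.250000: gamma = (0.000000, 0.062500), gamma' = (0.000000, -0.250000); Gamma_ppp = 0.000000, Gamma_ppq = 0.000000, Gamma_pqq = 0.000000, Gamma_qpp = -0.648649, Gamma_qpq = 0.000000, Gamma_qqq = 0.000000
  tau = 0.500000: gamma = (0.000000, 0.000000), gamma' = (0.000000, -0.250000); Gamma_ppp = 0.000000, Gamma_ppq = 0.000000, Gamma_pqq = 0.000000, Gamma_qpp = -0.648649, Gamma_qpq = 0.000000, Gamma_qqq = 0.000000
  tau = 0.750000: gamma = (0.000000, -0.062500), gamma' = (0.000000, -0.250000); Gamma_ppp = 0.000000, Gamma_ppq = 0.000000, Gamma_pqq = 0.000000, Gamma_qpp = -0.648649, Gamma_qpq = 0.000000, Gamma_qqq = 0.000000
  tau = 1.000000: gamma = (0.000000, -0.125000), gamma' = (0.000000, -0.250000); Gamma_ppp = 0.000000, Gamma_ppq = 0.000000, Gamma_pqq = 0.000000, Gamma_qpp = -0.648649, Gamma_qpq = 0.000000, Gamma_qqq = 0.000000
step 0: V^p = 2.0000, V^q = 1.2500
step 1: k1 = (0.000000, 0.000000), k2 = (0.000000, 0.000000), k3 = (0.000000, 0.000000), k4 = (0.000000, 0.000000); V <- V + (h/6)(k1 + 2k2 + 2k3 + k4): V^p = 2.0000, V^q = 1.2500
step 2: k1 = (0.000000, 0.000000), k2 = (0.000000, 0.000000), k3 = (0.000000, 0.000000), k4 = (0.000000, 0.000000); V <- V + (h/6)(k1 + 2k2 + 2k3 + k4): V^p = 2.0000, V^q = 1.2500

Answer: V^p = 2.0000, V^q = 1.2500


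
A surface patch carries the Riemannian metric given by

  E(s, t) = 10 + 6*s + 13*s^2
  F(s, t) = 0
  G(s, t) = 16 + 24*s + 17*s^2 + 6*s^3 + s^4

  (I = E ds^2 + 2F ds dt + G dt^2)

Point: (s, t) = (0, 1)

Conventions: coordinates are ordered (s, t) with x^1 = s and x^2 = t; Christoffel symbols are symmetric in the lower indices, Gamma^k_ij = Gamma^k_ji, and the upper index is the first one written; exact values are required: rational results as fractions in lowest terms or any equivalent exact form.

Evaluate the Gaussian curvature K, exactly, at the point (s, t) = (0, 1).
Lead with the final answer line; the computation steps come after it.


Answer: K = -11/400

E = 10, F = 0, G = 16, EG - F^2 = 160 at the point
E_s = 6, E_t = 0, F_s = 0, F_t = 0, G_s = 24, G_t = 0
E_tt = 0, F_st = 0, G_ss = 34
K follows from Brioschi's formula, (det M1 - det M2)/(EG - F^2)^2.
M1 = [[-E_tt/2 + F_st - G_ss/2, E_s/2, F_s - E_t/2], [F_t - G_s/2, E, F], [G_t/2, F, G]] = [[-17, 3, 0], [-12, 10, 0], [0, 0, 16]]; det M1 = -2144
M2 = [[0, E_t/2, G_s/2], [E_t/2, E, F], [G_s/2, F, G]] = [[0, 0, 12], [0, 10, 0], [12, 0, 16]]; det M2 = -1440
det M1 - det M2 = -704; K = -704 / (160)^2 = -11/400


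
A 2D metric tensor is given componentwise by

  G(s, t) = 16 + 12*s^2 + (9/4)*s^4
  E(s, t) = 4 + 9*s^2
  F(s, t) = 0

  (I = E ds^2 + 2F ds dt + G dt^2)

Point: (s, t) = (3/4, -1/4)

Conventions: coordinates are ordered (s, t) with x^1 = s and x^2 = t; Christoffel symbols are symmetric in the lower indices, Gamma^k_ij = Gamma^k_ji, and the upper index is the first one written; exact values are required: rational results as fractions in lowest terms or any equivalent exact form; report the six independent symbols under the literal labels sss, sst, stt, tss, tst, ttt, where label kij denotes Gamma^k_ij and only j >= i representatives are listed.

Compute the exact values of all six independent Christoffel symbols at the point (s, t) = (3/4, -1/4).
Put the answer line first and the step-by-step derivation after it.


Answer: Gamma_sss = 108/145, Gamma_sst = 0, Gamma_stt = -279/232, Gamma_tss = 0, Gamma_tst = 72/155, Gamma_ttt = 0

E = 145/16, F = 0, G = 24025/1024 at the point
E_s = 27/2, E_t = 0, F_s = 0, F_t = 0, G_s = 1395/64, G_t = 0
EG - F^2 = 3483625/16384;  g^inv = (16384/3483625) * [[24025/1024, 0], [0, 145/16]]
first-kind symbols [ij,l] = (1/2)(d_i g_jl + d_j g_il - d_l g_ij): [ss,s] = E_s/2 = 27/4, [ss,t] = F_s - E_t/2 = 0, [st,s] = E_t/2 = 0, [st,t] = G_s/2 = 1395/128, [tt,s] = F_t - G_s/2 = -1395/128, [tt,t] = G_t/2 = 0
Gamma^s_ij = (G*[ij,s] - F*[ij,t])/(EG - F^2), Gamma^t_ij = (E*[ij,t] - F*[ij,s])/(EG - F^2)


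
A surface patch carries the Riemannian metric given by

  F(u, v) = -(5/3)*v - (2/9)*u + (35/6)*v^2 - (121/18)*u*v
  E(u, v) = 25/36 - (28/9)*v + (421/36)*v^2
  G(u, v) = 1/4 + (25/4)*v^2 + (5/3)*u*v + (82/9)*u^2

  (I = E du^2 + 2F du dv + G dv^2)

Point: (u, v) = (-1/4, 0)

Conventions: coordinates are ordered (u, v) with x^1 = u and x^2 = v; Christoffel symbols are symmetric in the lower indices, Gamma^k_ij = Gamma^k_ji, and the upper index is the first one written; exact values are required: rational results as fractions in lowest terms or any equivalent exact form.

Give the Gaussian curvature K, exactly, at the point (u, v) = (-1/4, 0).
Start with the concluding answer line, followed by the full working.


Answer: K = -831528/26569

E = 25/36, F = 1/18, G = 59/72, EG - F^2 = 163/288 at the point
E_u = 0, E_v = -28/9, F_u = -2/9, F_v = 1/72, G_u = -41/9, G_v = -5/12
E_vv = 421/18, F_uv = -121/18, G_uu = 164/9
Brioschi: K = (det M1 - det M2) / (EG - F^2)^2 with the standard first/second-derivative matrices M1, M2.
M1 = [[-E_vv/2 + F_uv - G_uu/2, E_u/2, F_u - E_v/2], [F_v - G_u/2, E, F], [G_v/2, F, G]] = [[-991/36, 0, 4/3], [55/24, 25/36, 1/18], [-5/24, 1/18, 59/72]]; det M1 = -52591/3456
M2 = [[0, E_v/2, G_u/2], [E_v/2, E, F], [G_u/2, F, G]] = [[0, -14/9, -41/18], [-14/9, 25/36, 1/18], [-41/18, 1/18, 59/72]]; det M2 = -2243/432
det M1 - det M2 = -11549/1152; K = -11549/1152 / (163/288)^2 = -831528/26569


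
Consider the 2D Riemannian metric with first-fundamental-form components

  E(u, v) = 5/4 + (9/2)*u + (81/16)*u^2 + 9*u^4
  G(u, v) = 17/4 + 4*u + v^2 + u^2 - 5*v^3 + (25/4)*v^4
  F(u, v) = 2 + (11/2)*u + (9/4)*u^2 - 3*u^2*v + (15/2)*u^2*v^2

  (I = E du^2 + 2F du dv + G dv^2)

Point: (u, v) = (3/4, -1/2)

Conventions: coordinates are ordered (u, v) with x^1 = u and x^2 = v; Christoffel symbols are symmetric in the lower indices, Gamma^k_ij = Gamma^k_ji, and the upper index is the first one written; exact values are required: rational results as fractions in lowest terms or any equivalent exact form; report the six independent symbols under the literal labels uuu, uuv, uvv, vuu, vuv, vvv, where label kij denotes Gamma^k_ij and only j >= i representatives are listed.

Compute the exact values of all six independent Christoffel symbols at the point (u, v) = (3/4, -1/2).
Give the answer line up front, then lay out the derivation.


Answer: Gamma_uuu = -92324/121281, Gamma_uuv = -418528/121281, Gamma_uvv = -688240/121281, Gamma_vuu = 280670/121281, Gamma_vuv = 464992/121281, Gamma_vvv = 651628/121281

E = 1321/128, F = 1189/128, G = 581/64 at the point
E_u = 873/32, E_v = 0, F_u = 223/16, F_v = -189/32, G_u = 11/2, G_v = -63/8
EG - F^2 = 121281/16384;  g^inv = (16384/121281) * [[581/64, -1189/128], [-1189/128, 1321/128]]
first-kind symbols [ij,l] = (1/2)(d_i g_jl + d_j g_il - d_l g_ij): [uu,u] = E_u/2 = 873/64, [uu,v] = F_u - E_v/2 = 223/16, [uv,u] = E_v/2 = 0, [uv,v] = G_u/2 = 11/4, [vv,u] = F_v - G_u/2 = -277/32, [vv,v] = G_v/2 = -63/16
Gamma^u_ij = (G*[ij,u] - F*[ij,v])/(EG - F^2), Gamma^v_ij = (E*[ij,v] - F*[ij,u])/(EG - F^2)


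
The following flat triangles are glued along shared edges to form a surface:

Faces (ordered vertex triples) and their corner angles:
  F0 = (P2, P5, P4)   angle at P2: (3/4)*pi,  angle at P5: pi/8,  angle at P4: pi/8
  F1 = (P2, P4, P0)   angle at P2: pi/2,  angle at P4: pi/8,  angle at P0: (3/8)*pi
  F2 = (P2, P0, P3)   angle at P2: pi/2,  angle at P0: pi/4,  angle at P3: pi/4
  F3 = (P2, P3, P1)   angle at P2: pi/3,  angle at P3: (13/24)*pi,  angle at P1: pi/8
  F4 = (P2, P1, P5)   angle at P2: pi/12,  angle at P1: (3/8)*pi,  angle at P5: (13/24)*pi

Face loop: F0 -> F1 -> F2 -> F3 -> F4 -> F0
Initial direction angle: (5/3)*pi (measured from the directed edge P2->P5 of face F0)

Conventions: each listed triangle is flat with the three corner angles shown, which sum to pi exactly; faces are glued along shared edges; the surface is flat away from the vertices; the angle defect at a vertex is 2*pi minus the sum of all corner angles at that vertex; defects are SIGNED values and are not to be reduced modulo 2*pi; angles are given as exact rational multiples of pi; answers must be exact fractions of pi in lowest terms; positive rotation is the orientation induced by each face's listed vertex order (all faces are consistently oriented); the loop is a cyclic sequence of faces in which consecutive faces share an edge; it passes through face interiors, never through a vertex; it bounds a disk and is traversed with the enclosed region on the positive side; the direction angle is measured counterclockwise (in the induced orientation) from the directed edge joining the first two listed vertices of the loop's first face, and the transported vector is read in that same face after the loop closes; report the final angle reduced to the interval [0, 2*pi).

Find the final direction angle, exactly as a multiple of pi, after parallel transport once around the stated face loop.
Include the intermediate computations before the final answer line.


enclosed vertex P2: corner angles sum to (13/6)*pi, defect = 2*pi - (13/6)*pi = -pi/6
summing the enclosed defects onto the initial angle, mod 2*pi in the induced orientation:
final angle = (5/3)*pi - pi/6 = (3/2)*pi (mod 2*pi)

Answer: final direction angle = (3/2)*pi


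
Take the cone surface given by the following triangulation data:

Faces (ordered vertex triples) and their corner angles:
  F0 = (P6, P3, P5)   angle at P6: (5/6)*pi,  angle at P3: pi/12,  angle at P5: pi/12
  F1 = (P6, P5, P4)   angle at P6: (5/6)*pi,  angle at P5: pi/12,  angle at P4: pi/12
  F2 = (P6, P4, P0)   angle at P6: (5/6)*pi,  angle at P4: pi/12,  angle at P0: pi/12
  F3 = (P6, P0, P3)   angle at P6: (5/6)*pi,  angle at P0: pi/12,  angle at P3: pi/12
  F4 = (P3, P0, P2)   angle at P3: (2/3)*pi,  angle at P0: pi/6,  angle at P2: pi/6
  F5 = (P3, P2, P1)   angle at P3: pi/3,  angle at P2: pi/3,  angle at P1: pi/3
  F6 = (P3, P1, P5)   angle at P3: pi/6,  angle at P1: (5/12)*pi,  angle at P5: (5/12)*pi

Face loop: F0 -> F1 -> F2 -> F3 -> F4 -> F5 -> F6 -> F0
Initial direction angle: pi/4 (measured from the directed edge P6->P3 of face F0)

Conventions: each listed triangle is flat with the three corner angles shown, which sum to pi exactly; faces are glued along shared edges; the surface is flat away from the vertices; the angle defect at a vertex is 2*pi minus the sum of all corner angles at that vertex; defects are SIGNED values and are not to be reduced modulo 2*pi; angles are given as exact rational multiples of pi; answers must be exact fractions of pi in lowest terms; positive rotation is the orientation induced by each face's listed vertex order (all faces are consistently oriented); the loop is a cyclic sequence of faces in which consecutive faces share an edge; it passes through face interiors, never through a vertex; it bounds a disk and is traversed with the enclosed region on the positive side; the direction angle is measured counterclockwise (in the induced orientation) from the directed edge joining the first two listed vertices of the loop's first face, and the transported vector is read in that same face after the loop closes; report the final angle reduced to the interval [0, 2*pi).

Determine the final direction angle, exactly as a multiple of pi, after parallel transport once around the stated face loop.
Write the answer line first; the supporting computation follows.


Answer: final direction angle = (19/12)*pi

enclosed vertex P3: corner angles sum to (4/3)*pi, defect = 2*pi - (4/3)*pi = (2/3)*pi
enclosed vertex P6: corner angles sum to (10/3)*pi, defect = 2*pi - (10/3)*pi = (-4/3)*pi
the rotation equals the total enclosed defect, so the final angle is initial + defects (mod 2*pi)
final angle = pi/4 - (2/3)*pi = (19/12)*pi (mod 2*pi)


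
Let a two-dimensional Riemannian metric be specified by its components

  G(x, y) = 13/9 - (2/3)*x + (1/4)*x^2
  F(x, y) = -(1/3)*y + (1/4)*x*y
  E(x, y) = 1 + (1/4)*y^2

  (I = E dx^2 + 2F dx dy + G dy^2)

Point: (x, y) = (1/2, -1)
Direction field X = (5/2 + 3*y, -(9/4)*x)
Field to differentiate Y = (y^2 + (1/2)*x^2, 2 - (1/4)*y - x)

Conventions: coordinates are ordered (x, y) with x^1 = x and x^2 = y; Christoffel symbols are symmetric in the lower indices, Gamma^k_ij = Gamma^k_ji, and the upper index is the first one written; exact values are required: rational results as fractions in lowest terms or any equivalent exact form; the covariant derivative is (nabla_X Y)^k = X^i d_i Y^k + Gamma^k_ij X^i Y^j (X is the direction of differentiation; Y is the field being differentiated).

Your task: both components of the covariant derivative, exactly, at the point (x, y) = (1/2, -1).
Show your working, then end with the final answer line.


E = 5/4, F = 5/24, G = 169/144 at the point
E_x = 0, E_y = -1/2, F_x = -1/4, F_y = -5/24, G_x = -5/12, G_y = 0
EG - F^2 = 205/144;  g^inv = (144/205) * [[169/144, -5/24], [-5/24, 5/4]]
first-kind symbols [ij,l] = (1/2)(d_i g_jl + d_j g_il - d_l g_ij): [xx,x] = E_x/2 = 0, [xx,y] = F_x - E_y/2 = 0, [xy,x] = E_y/2 = -1/4, [xy,y] = G_x/2 = -5/24, [yy,x] = F_y - G_x/2 = 0, [yy,y] = G_y/2 = 0
Gamma^x_ij = (G*[ij,x] - F*[ij,y])/(EG - F^2), Gamma^y_ij = (E*[ij,y] - F*[ij,x])/(EG - F^2)
Gamma_xxx = 0, Gamma_xxy = -36/205, Gamma_xyy = 0, Gamma_yxx = 0, Gamma_yxy = -6/41, Gamma_yyy = 0
X = (-1/2, -9/8), Y = (9/8, 7/4) at the point

Answer: (nabla_X Y)^x = 7793/3280, (nabla_X Y)^y = 359/328


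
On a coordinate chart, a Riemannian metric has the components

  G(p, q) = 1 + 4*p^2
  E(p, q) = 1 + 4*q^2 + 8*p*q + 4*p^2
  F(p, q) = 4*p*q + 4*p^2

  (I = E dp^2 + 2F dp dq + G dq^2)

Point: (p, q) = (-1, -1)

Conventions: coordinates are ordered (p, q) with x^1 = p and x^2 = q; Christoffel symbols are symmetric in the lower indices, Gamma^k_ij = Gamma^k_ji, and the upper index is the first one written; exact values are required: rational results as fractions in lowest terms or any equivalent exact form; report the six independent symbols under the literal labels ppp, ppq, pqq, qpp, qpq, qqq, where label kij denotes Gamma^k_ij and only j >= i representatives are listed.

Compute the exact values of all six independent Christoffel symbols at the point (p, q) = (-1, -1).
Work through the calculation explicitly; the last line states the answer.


E = 17, F = 8, G = 5 at the point
E_p = -16, E_q = -16, F_p = -12, F_q = -4, G_p = -8, G_q = 0
EG - F^2 = 21;  g^inv = (1/21) * [[5, -8], [-8, 17]]
first-kind symbols [ij,l] = (1/2)(d_i g_jl + d_j g_il - d_l g_ij): [pp,p] = E_p/2 = -8, [pp,q] = F_p - E_q/2 = -4, [pq,p] = E_q/2 = -8, [pq,q] = G_p/2 = -4, [qq,p] = F_q - G_p/2 = 0, [qq,q] = G_q/2 = 0
Gamma^p_ij = (G*[ij,p] - F*[ij,q])/(EG - F^2), Gamma^q_ij = (E*[ij,q] - F*[ij,p])/(EG - F^2)

Answer: Gamma_ppp = -8/21, Gamma_ppq = -8/21, Gamma_pqq = 0, Gamma_qpp = -4/21, Gamma_qpq = -4/21, Gamma_qqq = 0
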